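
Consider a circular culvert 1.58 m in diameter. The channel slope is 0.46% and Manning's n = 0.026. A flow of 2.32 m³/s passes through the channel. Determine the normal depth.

y_n = 1.11 m

Manning's equation rearranged: A R^(2/3) = nQ / (1·√S) = 0.026 × 2.32 / (√0.0046) = 0.8894.
Trying y = 1.23 m: A R^(2/3) = 1.003 — too large.
Trying y = 0.965 m: A R^(2/3) = 0.7286 — too small.
Trying y = 1.11 m: A R^(2/3) = 0.8879 — matches.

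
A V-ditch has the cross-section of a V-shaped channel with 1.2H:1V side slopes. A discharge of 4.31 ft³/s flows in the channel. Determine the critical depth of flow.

At critical depth, Q² T / (g A³) = 1, i.e. A³/T = Q²/g = 4.31²/32.2 = 0.5769.
At y = 0.8 ft: A³/T = 0.2359 — low.
At y = 1.07 ft: A³/T = 1.01 — high.
At y = 0.957 ft: A³/T = 0.578 — close enough.

y_c = 0.957 ft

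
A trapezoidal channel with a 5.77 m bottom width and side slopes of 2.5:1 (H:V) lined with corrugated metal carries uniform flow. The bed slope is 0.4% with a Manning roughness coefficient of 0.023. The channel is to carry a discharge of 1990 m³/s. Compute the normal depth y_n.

y_n = 9.06 m

Manning's equation rearranged: A R^(2/3) = nQ / (1·√S) = 0.023 × 1990 / (√0.004) = 723.7.
Try y = 10.1 m: A R^(2/3) = 941.3 — too large.
Try y = 6.53 m: A R^(2/3) = 334.2 — too small.
Try y = 9.06 m: A R^(2/3) = 724.4 — ≈ 723.7.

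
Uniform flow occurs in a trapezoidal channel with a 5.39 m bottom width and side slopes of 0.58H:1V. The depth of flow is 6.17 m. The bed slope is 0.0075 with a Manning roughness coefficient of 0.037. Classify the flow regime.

With bottom width b = 5.39 m and side slope z = 0.58: A = (b + zy)y = (5.39 + 0.58×6.17)×6.17 = 55.34 m²; P = b + 2y√(1+z²) = 5.39 + 2×6.17×1.156 = 19.66 m.
Hydraulic radius R = A/P = 55.34/19.66 = 2.815 m.
V = (1/n) R^(2/3) √S = (1/0.037) × 2.815^(2/3) × √0.0075 = 4.667 m/s. Hydraulic depth D_h = A/T = 55.34/12.55 = 4.41 m.
Froude number Fr = V/√(g·D_h) = 4.667/√(9.81×4.41) = 0.709, which is less than 1, so the flow is subcritical.

subcritical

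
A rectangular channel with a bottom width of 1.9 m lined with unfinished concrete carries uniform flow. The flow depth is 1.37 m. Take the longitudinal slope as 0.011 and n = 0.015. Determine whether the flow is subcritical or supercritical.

Flow area A = b·y = 1.9 × 1.37 = 2.603 m². Wetted perimeter P = b + 2y = 1.9 + 2×1.37 = 4.64 m.
Hydraulic radius R = A/P = 2.603/4.64 = 0.561 m.
V = (1/n) R^(2/3) √S = (1/0.015) × 0.561^(2/3) × √0.011 = 4.756 m/s. Hydraulic depth D_h = A/T = 2.603/1.9 = 1.37 m.
Froude number Fr = V/√(g·D_h) = 4.756/√(9.81×1.37) = 1.3, which is greater than 1, so the flow is supercritical.

supercritical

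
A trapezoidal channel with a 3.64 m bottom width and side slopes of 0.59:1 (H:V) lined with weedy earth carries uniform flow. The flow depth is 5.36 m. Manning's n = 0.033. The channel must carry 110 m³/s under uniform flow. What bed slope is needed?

With bottom width b = 3.64 m and side slope z = 0.59: A = (b + zy)y = (3.64 + 0.59×5.36)×5.36 = 36.46 m²; P = b + 2y√(1+z²) = 3.64 + 2×5.36×1.161 = 16.09 m.
Hydraulic radius R = A/P = 36.46/16.09 = 2.267 m.
From Manning's equation, S = [nQ / (1 A R^(2/3))]² = [0.033 × 110 / (1 × 36.46 × 2.267^(2/3))]² = 0.00333.

S = 0.00333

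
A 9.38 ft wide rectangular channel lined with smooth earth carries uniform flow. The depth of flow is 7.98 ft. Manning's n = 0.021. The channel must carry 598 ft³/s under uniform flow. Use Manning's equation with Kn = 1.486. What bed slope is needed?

Flow area A = b·y = 9.38 × 7.98 = 74.85 ft². Wetted perimeter P = b + 2y = 9.38 + 2×7.98 = 25.34 ft.
Hydraulic radius R = A/P = 74.85/25.34 = 2.954 ft.
From Manning's equation, S = [nQ / (1.486 A R^(2/3))]² = [0.021 × 598 / (1.486 × 74.85 × 2.954^(2/3))]² = 0.00301.

S = 0.00301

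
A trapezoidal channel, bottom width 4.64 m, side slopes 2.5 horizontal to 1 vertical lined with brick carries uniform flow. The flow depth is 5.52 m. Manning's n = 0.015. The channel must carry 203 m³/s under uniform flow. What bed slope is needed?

With bottom width b = 4.64 m and side slope z = 2.5: A = (b + zy)y = (4.64 + 2.5×5.52)×5.52 = 101.8 m²; P = b + 2y√(1+z²) = 4.64 + 2×5.52×2.693 = 34.37 m.
Hydraulic radius R = A/P = 101.8/34.37 = 2.962 m.
From Manning's equation, S = [nQ / (1 A R^(2/3))]² = [0.015 × 203 / (1 × 101.8 × 2.962^(2/3))]² = 0.00021.

S = 0.00021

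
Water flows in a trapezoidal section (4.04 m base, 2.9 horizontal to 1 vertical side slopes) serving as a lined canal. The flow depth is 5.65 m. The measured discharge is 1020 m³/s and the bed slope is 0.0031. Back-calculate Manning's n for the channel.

n = 0.013

With bottom width b = 4.04 m and side slope z = 2.9: A = (b + zy)y = (4.04 + 2.9×5.65)×5.65 = 115.4 m²; P = b + 2y√(1+z²) = 4.04 + 2×5.65×3.068 = 38.7 m.
Hydraulic radius R = A/P = 115.4/38.7 = 2.982 m.
Rearranging Manning's equation: n = (1/Q) A R^(2/3) S^(1/2) = (1/1020) × 115.4 × 2.982^(2/3) × √0.0031 = 0.013.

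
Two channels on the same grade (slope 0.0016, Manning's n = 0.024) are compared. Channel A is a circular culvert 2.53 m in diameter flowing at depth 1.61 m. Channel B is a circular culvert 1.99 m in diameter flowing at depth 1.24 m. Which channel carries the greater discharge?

channel A

Channel A: For a circular section of diameter D = 2.53 m at depth y = 1.61 m, the central angle is θ = 2 arccos(1 − 2y/D) = 3.694 rad. Then A = (D²/8)(θ − sin θ) = 3.376 m² and P = Dθ/2 = 4.673 m. Hydraulic radius R = A/P = 3.376/4.673 = 0.7224 m. Q_A = (1/0.024)·3.376·0.7224^(2/3)·√0.0016 = 4.529 m³/s.
Channel B: For a circular section of diameter D = 1.99 m at depth y = 1.24 m, the central angle is θ = 2 arccos(1 − 2y/D) = 3.639 rad. Then A = (D²/8)(θ − sin θ) = 2.038 m² and P = Dθ/2 = 3.621 m. Hydraulic radius R = A/P = 2.038/3.621 = 0.5628 m. Q_B = (1/0.024)·2.038·0.5628^(2/3)·√0.0016 = 2.315 m³/s.
Q_A = 4.529 m³/s vs Q_B = 2.315 m³/s, so channel A carries more.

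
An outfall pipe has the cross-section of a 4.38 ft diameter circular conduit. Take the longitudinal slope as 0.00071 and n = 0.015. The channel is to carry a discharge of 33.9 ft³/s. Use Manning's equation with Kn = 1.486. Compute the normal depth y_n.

y_n = 2.97 ft

Manning's equation rearranged: A R^(2/3) = nQ / (1.486·√S) = 0.015 × 33.9 / (1.486 × √0.00071) = 12.84.
Trying y = 3.46 ft: A R^(2/3) = 15.45 — high.
Trying y = 2.97 ft: A R^(2/3) = 12.84 — ≈ 12.84.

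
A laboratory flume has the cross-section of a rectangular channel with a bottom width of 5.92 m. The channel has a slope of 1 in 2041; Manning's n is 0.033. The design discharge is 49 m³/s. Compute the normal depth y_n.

Manning's equation rearranged: A R^(2/3) = nQ / (1·√S) = 0.033 × 49 / (√0.00049) = 73.05.
At y = 8.29 m: A R^(2/3) = 82.54 — high.
At y = 6.13 m: A R^(2/3) = 57.53 — low.
At y = 7.48 m: A R^(2/3) = 73.09 — ≈ 73.05.

y_n = 7.48 m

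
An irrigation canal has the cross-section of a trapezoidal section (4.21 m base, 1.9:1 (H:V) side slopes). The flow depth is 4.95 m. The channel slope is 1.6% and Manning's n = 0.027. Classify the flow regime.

With bottom width b = 4.21 m and side slope z = 1.9: A = (b + zy)y = (4.21 + 1.9×4.95)×4.95 = 67.39 m²; P = b + 2y√(1+z²) = 4.21 + 2×4.95×2.147 = 25.47 m.
Hydraulic radius R = A/P = 67.39/25.47 = 2.646 m.
V = (1/n) R^(2/3) √S = (1/0.027) × 2.646^(2/3) × √0.016 = 8.963 m/s. Hydraulic depth D_h = A/T = 67.39/23.02 = 2.928 m.
Froude number Fr = V/√(g·D_h) = 8.963/√(9.81×2.928) = 1.67, which is greater than 1, so the flow is supercritical.

supercritical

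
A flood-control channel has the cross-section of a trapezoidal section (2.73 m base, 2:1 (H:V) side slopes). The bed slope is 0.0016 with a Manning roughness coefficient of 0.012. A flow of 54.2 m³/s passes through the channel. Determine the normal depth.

y_n = 2.09 m

Manning's equation rearranged: A R^(2/3) = nQ / (1·√S) = 0.012 × 54.2 / (√0.0016) = 16.26.
Try y = 1.45 m: A R^(2/3) = 7.53 — low.
Try y = 2.55 m: A R^(2/3) = 25.14 — high.
Try y = 2.09 m: A R^(2/3) = 16.27 — close enough.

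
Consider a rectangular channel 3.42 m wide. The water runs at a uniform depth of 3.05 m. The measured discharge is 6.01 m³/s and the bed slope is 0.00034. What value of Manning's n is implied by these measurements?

Flow area A = b·y = 3.42 × 3.05 = 10.43 m². Wetted perimeter P = b + 2y = 3.42 + 2×3.05 = 9.52 m.
Hydraulic radius R = A/P = 10.43/9.52 = 1.096 m.
Rearranging Manning's equation: n = (1/Q) A R^(2/3) S^(1/2) = (1/6.01) × 10.43 × 1.096^(2/3) × √0.00034 = 0.034.

n = 0.034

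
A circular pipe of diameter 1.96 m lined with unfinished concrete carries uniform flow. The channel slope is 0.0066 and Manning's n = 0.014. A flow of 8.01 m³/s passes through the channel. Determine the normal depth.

Manning's equation rearranged: A R^(2/3) = nQ / (1·√S) = 0.014 × 8.01 / (√0.0066) = 1.38.
At y = 1.52 m: A R^(2/3) = 1.775 — high.
At y = 1.11 m: A R^(2/3) = 1.151 — low.
At y = 1.25 m: A R^(2/3) = 1.38 — matches.

y_n = 1.25 m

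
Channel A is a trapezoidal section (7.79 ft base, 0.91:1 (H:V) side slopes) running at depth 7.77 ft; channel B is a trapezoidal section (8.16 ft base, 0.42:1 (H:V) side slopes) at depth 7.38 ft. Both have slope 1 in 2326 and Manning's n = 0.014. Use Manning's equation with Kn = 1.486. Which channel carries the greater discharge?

Channel A: With bottom width b = 7.79 ft and side slope z = 0.91: A = (b + zy)y = (7.79 + 0.91×7.77)×7.77 = 115.5 ft²; P = b + 2y√(1+z²) = 7.79 + 2×7.77×1.352 = 28.8 ft. Hydraulic radius R = A/P = 115.5/28.8 = 4.009 ft. Q_A = (1.486/0.014)·115.5·4.009^(2/3)·√0.0004299 = 641.3 ft³/s.
Channel B: With bottom width b = 8.16 ft and side slope z = 0.42: A = (b + zy)y = (8.16 + 0.42×7.38)×7.38 = 83.1 ft²; P = b + 2y√(1+z²) = 8.16 + 2×7.38×1.085 = 24.17 ft. Hydraulic radius R = A/P = 83.1/24.17 = 3.438 ft. Q_B = (1.486/0.014)·83.1·3.438^(2/3)·√0.0004299 = 416.6 ft³/s.
Q_A = 641.3 ft³/s vs Q_B = 416.6 ft³/s, so channel A carries more.

channel A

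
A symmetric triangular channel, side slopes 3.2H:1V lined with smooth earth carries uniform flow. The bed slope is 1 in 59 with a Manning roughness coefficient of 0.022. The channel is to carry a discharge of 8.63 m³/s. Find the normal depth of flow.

Manning's equation rearranged: A R^(2/3) = nQ / (1·√S) = 0.022 × 8.63 / (√0.01695) = 1.458.
Try y = 0.646 m: A R^(2/3) = 0.6094 — short.
Try y = 1.02 m: A R^(2/3) = 2.06 — over.
Try y = 0.896 m: A R^(2/3) = 1.458 — ≈ 1.458.

y_n = 0.896 m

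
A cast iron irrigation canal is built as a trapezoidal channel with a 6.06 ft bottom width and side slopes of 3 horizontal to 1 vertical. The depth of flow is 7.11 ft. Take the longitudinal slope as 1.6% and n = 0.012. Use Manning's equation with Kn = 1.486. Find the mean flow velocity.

With bottom width b = 6.06 ft and side slope z = 3: A = (b + zy)y = (6.06 + 3×7.11)×7.11 = 194.7 ft²; P = b + 2y√(1+z²) = 6.06 + 2×7.11×3.162 = 51.03 ft.
Hydraulic radius R = A/P = 194.7/51.03 = 3.816 ft.
From Manning's equation, V = (1.486/n) R^(2/3) S^(1/2) = (1.486/0.012) × 3.816^(2/3) × 0.016^(1/2) = 38.3 ft/s.

V = 38.3 ft/s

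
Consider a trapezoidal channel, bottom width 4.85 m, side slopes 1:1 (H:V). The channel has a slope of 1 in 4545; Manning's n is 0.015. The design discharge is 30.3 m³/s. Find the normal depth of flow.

y_n = 2.82 m

Manning's equation rearranged: A R^(2/3) = nQ / (1·√S) = 0.015 × 30.3 / (√0.00022) = 30.64.
Try y = 2.07 m: A R^(2/3) = 17.39 — too small.
Try y = 2.82 m: A R^(2/3) = 30.64 — close enough.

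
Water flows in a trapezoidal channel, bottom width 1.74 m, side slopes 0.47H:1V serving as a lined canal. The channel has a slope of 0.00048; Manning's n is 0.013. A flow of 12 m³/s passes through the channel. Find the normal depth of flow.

y_n = 2.47 m

Manning's equation rearranged: A R^(2/3) = nQ / (1·√S) = 0.013 × 12 / (√0.00048) = 7.12.
Try y = 2.18 m: A R^(2/3) = 5.697 — too small.
Try y = 3.1 m: A R^(2/3) = 10.9 — too large.
Try y = 2.47 m: A R^(2/3) = 7.143 — close enough.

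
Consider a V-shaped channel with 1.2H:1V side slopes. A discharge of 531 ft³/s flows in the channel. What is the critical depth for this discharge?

y_c = 6.56 ft

At critical depth, Q² T / (g A³) = 1, i.e. A³/T = Q²/g = 531²/32.2 = 8757.
Trying y = 4.49 ft: A³/T = 1314 — too small.
Trying y = 8.08 ft: A³/T = 24800 — too large.
Trying y = 6.56 ft: A³/T = 8747 — close enough.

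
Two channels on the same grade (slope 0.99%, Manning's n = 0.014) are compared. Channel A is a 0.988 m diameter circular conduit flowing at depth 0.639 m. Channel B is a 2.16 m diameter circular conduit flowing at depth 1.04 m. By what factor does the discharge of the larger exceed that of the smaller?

Channel A: For a circular section of diameter D = 0.988 m at depth y = 0.639 m, the central angle is θ = 2 arccos(1 − 2y/D) = 3.737 rad. Then A = (D²/8)(θ − sin θ) = 0.5245 m² and P = Dθ/2 = 1.846 m. Hydraulic radius R = A/P = 0.5245/1.846 = 0.2841 m. Q_A = (1/0.014)·0.5245·0.2841^(2/3)·√0.0099 = 1.611 m³/s.
Channel B: For a circular section of diameter D = 2.16 m at depth y = 1.04 m, the central angle is θ = 2 arccos(1 − 2y/D) = 3.068 rad. Then A = (D²/8)(θ − sin θ) = 1.746 m² and P = Dθ/2 = 3.313 m. Hydraulic radius R = A/P = 1.746/3.313 = 0.527 m. Q_B = (1/0.014)·1.746·0.527^(2/3)·√0.0099 = 8.095 m³/s.
The larger discharge is 8.095 m³/s and the smaller is 1.611 m³/s; the ratio is 5.02.

5.02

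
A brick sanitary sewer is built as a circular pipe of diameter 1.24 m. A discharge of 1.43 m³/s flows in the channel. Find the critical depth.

At critical depth, Q² T / (g A³) = 1, i.e. A³/T = Q²/g = 1.43²/9.81 = 0.2085.
Trying y = 0.525 m: A³/T = 0.09396 — low.
Trying y = 0.784 m: A³/T = 0.4359 — high.
Trying y = 0.647 m: A³/T = 0.2089 — close enough.

y_c = 0.647 m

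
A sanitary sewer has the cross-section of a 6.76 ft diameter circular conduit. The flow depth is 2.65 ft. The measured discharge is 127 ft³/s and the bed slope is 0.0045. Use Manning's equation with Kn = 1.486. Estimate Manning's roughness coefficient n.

For a circular section of diameter D = 6.76 ft at depth y = 2.65 ft, the central angle is θ = 2 arccos(1 − 2y/D) = 2.706 rad. Then A = (D²/8)(θ − sin θ) = 13.05 ft² and P = Dθ/2 = 9.147 ft.
Hydraulic radius R = A/P = 13.05/9.147 = 1.427 ft.
Rearranging Manning's equation: n = (1.486/Q) A R^(2/3) S^(1/2) = (1.486/127) × 13.05 × 1.427^(2/3) × √0.0045 = 0.013.

n = 0.013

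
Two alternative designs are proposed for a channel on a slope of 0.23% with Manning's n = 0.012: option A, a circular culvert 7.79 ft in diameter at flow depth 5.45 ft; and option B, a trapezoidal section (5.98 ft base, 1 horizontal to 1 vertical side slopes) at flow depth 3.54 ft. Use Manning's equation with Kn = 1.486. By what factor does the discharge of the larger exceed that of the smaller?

1.12

Channel A: For a circular section of diameter D = 7.79 ft at depth y = 5.45 ft, the central angle is θ = 2 arccos(1 − 2y/D) = 3.963 rad. Then A = (D²/8)(θ − sin θ) = 35.61 ft² and P = Dθ/2 = 15.44 ft. Hydraulic radius R = A/P = 35.61/15.44 = 2.307 ft. Q_A = (1.486/0.012)·35.61·2.307^(2/3)·√0.0023 = 369.3 ft³/s.
Channel B: With bottom width b = 5.98 ft and side slope z = 1: A = (b + zy)y = (5.98 + 1×3.54)×3.54 = 33.7 ft²; P = b + 2y√(1+z²) = 5.98 + 2×3.54×1.414 = 15.99 ft. Hydraulic radius R = A/P = 33.7/15.99 = 2.107 ft. Q_B = (1.486/0.012)·33.7·2.107^(2/3)·√0.0023 = 329 ft³/s.
The larger discharge is 369.3 ft³/s and the smaller is 329 ft³/s; the ratio is 1.12.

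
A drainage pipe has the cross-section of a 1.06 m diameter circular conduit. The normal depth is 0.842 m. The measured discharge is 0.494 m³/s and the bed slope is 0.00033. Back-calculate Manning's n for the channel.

For a circular section of diameter D = 1.06 m at depth y = 0.842 m, the central angle is θ = 2 arccos(1 − 2y/D) = 4.4 rad. Then A = (D²/8)(θ − sin θ) = 0.7517 m² and P = Dθ/2 = 2.332 m.
Hydraulic radius R = A/P = 0.7517/2.332 = 0.3223 m.
Rearranging Manning's equation: n = (1/Q) A R^(2/3) S^(1/2) = (1/0.494) × 0.7517 × 0.3223^(2/3) × √0.00033 = 0.013.

n = 0.013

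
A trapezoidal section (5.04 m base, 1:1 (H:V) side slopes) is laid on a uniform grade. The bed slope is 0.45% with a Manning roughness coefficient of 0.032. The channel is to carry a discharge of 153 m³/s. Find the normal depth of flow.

Manning's equation rearranged: A R^(2/3) = nQ / (1·√S) = 0.032 × 153 / (√0.0045) = 72.99.
At y = 3.48 m: A R^(2/3) = 46.94 — too small.
At y = 5 m: A R^(2/3) = 95.33 — too large.
At y = 4.37 m: A R^(2/3) = 72.96 — ≈ 72.99.

y_n = 4.37 m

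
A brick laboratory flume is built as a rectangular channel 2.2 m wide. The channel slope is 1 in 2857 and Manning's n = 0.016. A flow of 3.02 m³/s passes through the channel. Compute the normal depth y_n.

Manning's equation rearranged: A R^(2/3) = nQ / (1·√S) = 0.016 × 3.02 / (√0.00035) = 2.583.
Try y = 1.37 m: A R^(2/3) = 2.168 — low.
Try y = 1.95 m: A R^(2/3) = 3.393 — high.
Try y = 1.57 m: A R^(2/3) = 2.583 — ≈ 2.583.

y_n = 1.57 m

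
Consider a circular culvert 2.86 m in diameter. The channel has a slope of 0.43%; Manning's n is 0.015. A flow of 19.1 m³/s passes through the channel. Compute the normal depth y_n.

Manning's equation rearranged: A R^(2/3) = nQ / (1·√S) = 0.015 × 19.1 / (√0.0043) = 4.369.
Try y = 1.42 m: A R^(2/3) = 2.538 — short.
Try y = 2.33 m: A R^(2/3) = 5.109 — over.
Try y = 2.03 m: A R^(2/3) = 4.379 — close enough.

y_n = 2.03 m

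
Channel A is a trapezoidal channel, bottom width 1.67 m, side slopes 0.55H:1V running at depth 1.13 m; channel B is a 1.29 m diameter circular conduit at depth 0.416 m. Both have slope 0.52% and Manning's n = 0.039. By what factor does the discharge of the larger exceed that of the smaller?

Channel A: With bottom width b = 1.67 m and side slope z = 0.55: A = (b + zy)y = (1.67 + 0.55×1.13)×1.13 = 2.589 m²; P = b + 2y√(1+z²) = 1.67 + 2×1.13×1.141 = 4.249 m. Hydraulic radius R = A/P = 2.589/4.249 = 0.6094 m. Q_A = (1/0.039)·2.589·0.6094^(2/3)·√0.0052 = 3.441 m³/s.
Channel B: For a circular section of diameter D = 1.29 m at depth y = 0.416 m, the central angle is θ = 2 arccos(1 − 2y/D) = 2.416 rad. Then A = (D²/8)(θ − sin θ) = 0.3644 m² and P = Dθ/2 = 1.558 m. Hydraulic radius R = A/P = 0.3644/1.558 = 0.2339 m. Q_B = (1/0.039)·0.3644·0.2339^(2/3)·√0.0052 = 0.2558 m³/s.
The larger discharge is 3.441 m³/s and the smaller is 0.2558 m³/s; the ratio is 13.5.

13.5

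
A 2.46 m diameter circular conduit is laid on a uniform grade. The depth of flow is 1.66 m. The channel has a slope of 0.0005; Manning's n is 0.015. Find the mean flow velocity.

V = 1.2 m/s

For a circular section of diameter D = 2.46 m at depth y = 1.66 m, the central angle is θ = 2 arccos(1 − 2y/D) = 3.856 rad. Then A = (D²/8)(θ − sin θ) = 3.412 m² and P = Dθ/2 = 4.743 m.
Hydraulic radius R = A/P = 3.412/4.743 = 0.7195 m.
From Manning's equation, V = (1/n) R^(2/3) S^(1/2) = (1/0.015) × 0.7195^(2/3) × 0.0005^(1/2) = 1.2 m/s.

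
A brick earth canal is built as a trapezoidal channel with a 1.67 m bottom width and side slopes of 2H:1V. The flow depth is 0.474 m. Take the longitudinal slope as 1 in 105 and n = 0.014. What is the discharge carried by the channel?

With bottom width b = 1.67 m and side slope z = 2: A = (b + zy)y = (1.67 + 2×0.474)×0.474 = 1.241 m²; P = b + 2y√(1+z²) = 1.67 + 2×0.474×2.236 = 3.79 m.
Hydraulic radius R = A/P = 1.241/3.79 = 0.3274 m.
Manning's equation: Q = (1/n) A R^(2/3) S^(1/2) = (1/0.014) × 1.241 × 0.3274^(2/3) × 0.009524^(1/2) = 4.11 m³/s.

Q = 4.11 m³/s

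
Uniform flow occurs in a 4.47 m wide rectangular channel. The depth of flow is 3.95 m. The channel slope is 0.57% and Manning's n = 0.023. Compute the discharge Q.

Flow area A = b·y = 4.47 × 3.95 = 17.66 m². Wetted perimeter P = b + 2y = 4.47 + 2×3.95 = 12.37 m.
Hydraulic radius R = A/P = 17.66/12.37 = 1.427 m.
Manning's equation: Q = (1/n) A R^(2/3) S^(1/2) = (1/0.023) × 17.66 × 1.427^(2/3) × 0.0057^(1/2) = 73.5 m³/s.

Q = 73.5 m³/s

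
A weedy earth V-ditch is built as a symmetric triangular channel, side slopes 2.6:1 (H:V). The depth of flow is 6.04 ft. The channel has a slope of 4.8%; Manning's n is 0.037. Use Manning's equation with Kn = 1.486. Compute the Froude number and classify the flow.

supercritical

For a triangular section with side slope z = 2.6: A = zy² = 2.6×6.04² = 94.85 ft²; P = 2y√(1+z²) = 2×6.04×2.786 = 33.65 ft.
Hydraulic radius R = A/P = 94.85/33.65 = 2.819 ft.
V = (1.486/n) R^(2/3) √S = (1.486/0.037) × 2.819^(2/3) × √0.048 = 17.56 ft/s. Hydraulic depth D_h = A/T = 94.85/31.41 = 3.02 ft.
Froude number Fr = V/√(g·D_h) = 17.56/√(32.2×3.02) = 1.78, which is greater than 1, so the flow is supercritical.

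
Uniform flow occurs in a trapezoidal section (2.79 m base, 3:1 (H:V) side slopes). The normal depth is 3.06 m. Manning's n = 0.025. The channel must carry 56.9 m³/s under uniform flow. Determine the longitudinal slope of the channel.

With bottom width b = 2.79 m and side slope z = 3: A = (b + zy)y = (2.79 + 3×3.06)×3.06 = 36.63 m²; P = b + 2y√(1+z²) = 2.79 + 2×3.06×3.162 = 22.14 m.
Hydraulic radius R = A/P = 36.63/22.14 = 1.654 m.
From Manning's equation, S = [nQ / (1 A R^(2/3))]² = [0.025 × 56.9 / (1 × 36.63 × 1.654^(2/3))]² = 0.000771.

S = 0.000771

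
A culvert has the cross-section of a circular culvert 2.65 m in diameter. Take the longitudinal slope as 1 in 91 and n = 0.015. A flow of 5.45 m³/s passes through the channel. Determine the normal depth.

Manning's equation rearranged: A R^(2/3) = nQ / (1·√S) = 0.015 × 5.45 / (√0.01099) = 0.7798.
Try y = 0.987 m: A R^(2/3) = 1.238 — over.
Try y = 0.549 m: A R^(2/3) = 0.3942 — short.
Try y = 0.774 m: A R^(2/3) = 0.7793 — close enough.

y_n = 0.774 m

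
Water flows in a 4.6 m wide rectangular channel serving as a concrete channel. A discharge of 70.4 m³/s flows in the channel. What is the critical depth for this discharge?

For a rectangular channel, critical depth y_c = (q²/g)^(1/3) where q = Q/b = 70.4/4.6 = 15.3 m²/s.
So y_c = (15.3²/9.81)^(1/3) = 2.88 m.

y_c = 2.88 m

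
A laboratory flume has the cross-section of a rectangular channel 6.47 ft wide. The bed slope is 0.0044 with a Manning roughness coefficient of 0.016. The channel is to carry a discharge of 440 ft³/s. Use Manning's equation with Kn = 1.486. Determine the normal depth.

Manning's equation rearranged: A R^(2/3) = nQ / (1.486·√S) = 0.016 × 440 / (1.486 × √0.0044) = 71.42.
Try y = 8.19 ft: A R^(2/3) = 92.84 — high.
Try y = 6.59 ft: A R^(2/3) = 71.46 — matches.

y_n = 6.59 ft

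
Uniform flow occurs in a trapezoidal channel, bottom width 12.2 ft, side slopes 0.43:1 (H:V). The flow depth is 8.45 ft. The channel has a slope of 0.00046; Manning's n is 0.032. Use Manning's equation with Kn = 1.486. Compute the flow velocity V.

With bottom width b = 12.2 ft and side slope z = 0.43: A = (b + zy)y = (12.2 + 0.43×8.45)×8.45 = 133.8 ft²; P = b + 2y√(1+z²) = 12.2 + 2×8.45×1.089 = 30.6 ft.
Hydraulic radius R = A/P = 133.8/30.6 = 4.373 ft.
From Manning's equation, V = (1.486/n) R^(2/3) S^(1/2) = (1.486/0.032) × 4.373^(2/3) × 0.00046^(1/2) = 2.66 ft/s.

V = 2.66 ft/s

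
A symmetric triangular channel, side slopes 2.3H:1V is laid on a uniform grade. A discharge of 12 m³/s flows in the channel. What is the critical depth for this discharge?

y_c = 1.41 m

At critical depth, Q² T / (g A³) = 1, i.e. A³/T = Q²/g = 12²/9.81 = 14.68.
Try y = 1.25 m: A³/T = 8.072 — low.
Try y = 1.41 m: A³/T = 14.74 — ≈ 14.68.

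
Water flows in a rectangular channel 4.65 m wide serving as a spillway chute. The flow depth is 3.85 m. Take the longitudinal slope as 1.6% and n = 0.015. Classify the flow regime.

supercritical

Flow area A = b·y = 4.65 × 3.85 = 17.9 m². Wetted perimeter P = b + 2y = 4.65 + 2×3.85 = 12.35 m.
Hydraulic radius R = A/P = 17.9/12.35 = 1.45 m.
V = (1/n) R^(2/3) √S = (1/0.015) × 1.45^(2/3) × √0.016 = 10.8 m/s. Hydraulic depth D_h = A/T = 17.9/4.65 = 3.85 m.
Froude number Fr = V/√(g·D_h) = 10.8/√(9.81×3.85) = 1.76, which is greater than 1, so the flow is supercritical.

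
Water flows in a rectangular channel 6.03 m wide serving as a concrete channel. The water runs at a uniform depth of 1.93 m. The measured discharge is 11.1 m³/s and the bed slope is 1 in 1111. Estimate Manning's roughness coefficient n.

n = 0.0351

Flow area A = b·y = 6.03 × 1.93 = 11.64 m². Wetted perimeter P = b + 2y = 6.03 + 2×1.93 = 9.89 m.
Hydraulic radius R = A/P = 11.64/9.89 = 1.177 m.
Rearranging Manning's equation: n = (1/Q) A R^(2/3) S^(1/2) = (1/11.1) × 11.64 × 1.177^(2/3) × √0.0009001 = 0.0351.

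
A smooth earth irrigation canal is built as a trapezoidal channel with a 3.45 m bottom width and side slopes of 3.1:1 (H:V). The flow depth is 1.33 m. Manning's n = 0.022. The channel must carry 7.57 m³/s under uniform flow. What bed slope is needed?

S = 0.00035

With bottom width b = 3.45 m and side slope z = 3.1: A = (b + zy)y = (3.45 + 3.1×1.33)×1.33 = 10.07 m²; P = b + 2y√(1+z²) = 3.45 + 2×1.33×3.257 = 12.11 m.
Hydraulic radius R = A/P = 10.07/12.11 = 0.8314 m.
From Manning's equation, S = [nQ / (1 A R^(2/3))]² = [0.022 × 7.57 / (1 × 10.07 × 0.8314^(2/3))]² = 0.00035.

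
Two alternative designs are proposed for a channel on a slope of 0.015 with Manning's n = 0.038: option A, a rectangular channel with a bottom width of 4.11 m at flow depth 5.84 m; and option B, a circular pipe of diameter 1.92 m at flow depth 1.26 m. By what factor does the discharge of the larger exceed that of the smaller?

Channel A: Flow area A = b·y = 4.11 × 5.84 = 24 m². Wetted perimeter P = b + 2y = 4.11 + 2×5.84 = 15.79 m. Hydraulic radius R = A/P = 24/15.79 = 1.52 m. Q_A = (1/0.038)·24·1.52^(2/3)·√0.015 = 102.3 m³/s.
Channel B: For a circular section of diameter D = 1.92 m at depth y = 1.26 m, the central angle is θ = 2 arccos(1 − 2y/D) = 3.777 rad. Then A = (D²/8)(θ − sin θ) = 2.014 m² and P = Dθ/2 = 3.626 m. Hydraulic radius R = A/P = 2.014/3.626 = 0.5554 m. Q_B = (1/0.038)·2.014·0.5554^(2/3)·√0.015 = 4.386 m³/s.
The larger discharge is 102.3 m³/s and the smaller is 4.386 m³/s; the ratio is 23.3.

23.3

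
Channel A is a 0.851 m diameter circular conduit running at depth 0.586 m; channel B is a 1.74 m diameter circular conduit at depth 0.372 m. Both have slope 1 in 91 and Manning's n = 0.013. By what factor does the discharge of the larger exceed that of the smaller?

1.21

Channel A: For a circular section of diameter D = 0.851 m at depth y = 0.586 m, the central angle is θ = 2 arccos(1 − 2y/D) = 3.915 rad. Then A = (D²/8)(θ − sin θ) = 0.4177 m² and P = Dθ/2 = 1.666 m. Hydraulic radius R = A/P = 0.4177/1.666 = 0.2507 m. Q_A = (1/0.013)·0.4177·0.2507^(2/3)·√0.01099 = 1.339 m³/s.
Channel B: For a circular section of diameter D = 1.74 m at depth y = 0.372 m, the central angle is θ = 2 arccos(1 − 2y/D) = 1.923 rad. Then A = (D²/8)(θ − sin θ) = 0.3724 m² and P = Dθ/2 = 1.673 m. Hydraulic radius R = A/P = 0.3724/1.673 = 0.2226 m. Q_B = (1/0.013)·0.3724·0.2226^(2/3)·√0.01099 = 1.103 m³/s.
The larger discharge is 1.339 m³/s and the smaller is 1.103 m³/s; the ratio is 1.21.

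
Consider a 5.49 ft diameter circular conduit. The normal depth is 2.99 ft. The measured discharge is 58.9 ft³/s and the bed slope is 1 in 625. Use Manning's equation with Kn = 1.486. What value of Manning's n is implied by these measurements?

For a circular section of diameter D = 5.49 ft at depth y = 2.99 ft, the central angle is θ = 2 arccos(1 − 2y/D) = 3.32 rad. Then A = (D²/8)(θ − sin θ) = 13.18 ft² and P = Dθ/2 = 9.114 ft.
Hydraulic radius R = A/P = 13.18/9.114 = 1.446 ft.
Rearranging Manning's equation: n = (1.486/Q) A R^(2/3) S^(1/2) = (1.486/58.9) × 13.18 × 1.446^(2/3) × √0.0016 = 0.017.

n = 0.017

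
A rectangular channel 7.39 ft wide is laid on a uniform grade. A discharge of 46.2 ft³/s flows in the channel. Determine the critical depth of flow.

For a rectangular channel, critical depth y_c = (q²/g)^(1/3) where q = Q/b = 46.2/7.39 = 6.252 ft²/s.
So y_c = (6.252²/32.2)^(1/3) = 1.07 ft.

y_c = 1.07 ft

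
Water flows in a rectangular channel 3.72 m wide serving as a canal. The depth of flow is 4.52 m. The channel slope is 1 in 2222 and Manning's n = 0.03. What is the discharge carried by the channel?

Flow area A = b·y = 3.72 × 4.52 = 16.81 m². Wetted perimeter P = b + 2y = 3.72 + 2×4.52 = 12.76 m.
Hydraulic radius R = A/P = 16.81/12.76 = 1.318 m.
Manning's equation: Q = (1/n) A R^(2/3) S^(1/2) = (1/0.03) × 16.81 × 1.318^(2/3) × 0.00045^(1/2) = 14.3 m³/s.

Q = 14.3 m³/s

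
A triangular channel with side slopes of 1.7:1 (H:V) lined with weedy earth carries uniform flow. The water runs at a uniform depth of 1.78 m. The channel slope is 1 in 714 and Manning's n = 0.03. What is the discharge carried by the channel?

Q = 5.63 m³/s

For a triangular section with side slope z = 1.7: A = zy² = 1.7×1.78² = 5.386 m²; P = 2y√(1+z²) = 2×1.78×1.972 = 7.021 m.
Hydraulic radius R = A/P = 5.386/7.021 = 0.7671 m.
Manning's equation: Q = (1/n) A R^(2/3) S^(1/2) = (1/0.03) × 5.386 × 0.7671^(2/3) × 0.001401^(1/2) = 5.63 m³/s.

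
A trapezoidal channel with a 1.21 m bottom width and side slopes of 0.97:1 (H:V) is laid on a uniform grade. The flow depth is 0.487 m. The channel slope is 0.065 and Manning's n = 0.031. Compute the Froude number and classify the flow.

supercritical

With bottom width b = 1.21 m and side slope z = 0.97: A = (b + zy)y = (1.21 + 0.97×0.487)×0.487 = 0.8193 m²; P = b + 2y√(1+z²) = 1.21 + 2×0.487×1.393 = 2.567 m.
Hydraulic radius R = A/P = 0.8193/2.567 = 0.3192 m.
V = (1/n) R^(2/3) √S = (1/0.031) × 0.3192^(2/3) × √0.065 = 3.841 m/s. Hydraulic depth D_h = A/T = 0.8193/2.155 = 0.3802 m.
Froude number Fr = V/√(g·D_h) = 3.841/√(9.81×0.3802) = 1.99, which is greater than 1, so the flow is supercritical.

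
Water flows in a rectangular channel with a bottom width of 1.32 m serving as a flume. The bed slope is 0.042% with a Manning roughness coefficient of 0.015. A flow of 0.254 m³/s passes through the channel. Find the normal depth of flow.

y_n = 0.368 m

Manning's equation rearranged: A R^(2/3) = nQ / (1·√S) = 0.015 × 0.254 / (√0.00042) = 0.1859.
At y = 0.268 m: A R^(2/3) = 0.1172 — too small.
At y = 0.368 m: A R^(2/3) = 0.1856 — matches.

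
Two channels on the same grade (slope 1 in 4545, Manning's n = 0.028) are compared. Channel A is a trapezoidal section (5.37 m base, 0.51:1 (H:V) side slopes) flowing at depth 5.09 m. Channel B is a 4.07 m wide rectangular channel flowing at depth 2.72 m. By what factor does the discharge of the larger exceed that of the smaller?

Channel A: With bottom width b = 5.37 m and side slope z = 0.51: A = (b + zy)y = (5.37 + 0.51×5.09)×5.09 = 40.55 m²; P = b + 2y√(1+z²) = 5.37 + 2×5.09×1.123 = 16.8 m. Hydraulic radius R = A/P = 40.55/16.8 = 2.414 m. Q_A = (1/0.028)·40.55·2.414^(2/3)·√0.00022 = 38.65 m³/s.
Channel B: Flow area A = b·y = 4.07 × 2.72 = 11.07 m². Wetted perimeter P = b + 2y = 4.07 + 2×2.72 = 9.51 m. Hydraulic radius R = A/P = 11.07/9.51 = 1.164 m. Q_B = (1/0.028)·11.07·1.164^(2/3)·√0.00022 = 6.49 m³/s.
The larger discharge is 38.65 m³/s and the smaller is 6.49 m³/s; the ratio is 5.96.

5.96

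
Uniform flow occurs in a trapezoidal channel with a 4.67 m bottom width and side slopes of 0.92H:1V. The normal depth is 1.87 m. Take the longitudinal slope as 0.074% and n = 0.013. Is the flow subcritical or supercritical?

With bottom width b = 4.67 m and side slope z = 0.92: A = (b + zy)y = (4.67 + 0.92×1.87)×1.87 = 11.95 m²; P = b + 2y√(1+z²) = 4.67 + 2×1.87×1.359 = 9.752 m.
Hydraulic radius R = A/P = 11.95/9.752 = 1.225 m.
V = (1/n) R^(2/3) √S = (1/0.013) × 1.225^(2/3) × √0.00074 = 2.396 m/s. Hydraulic depth D_h = A/T = 11.95/8.111 = 1.473 m.
Froude number Fr = V/√(g·D_h) = 2.396/√(9.81×1.473) = 0.63, which is less than 1, so the flow is subcritical.

subcritical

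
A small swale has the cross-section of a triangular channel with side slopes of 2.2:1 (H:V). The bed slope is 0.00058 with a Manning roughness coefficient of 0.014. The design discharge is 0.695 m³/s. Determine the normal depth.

y_n = 0.645 m

Manning's equation rearranged: A R^(2/3) = nQ / (1·√S) = 0.014 × 0.695 / (√0.00058) = 0.404.
At y = 0.705 m: A R^(2/3) = 0.5125 — too large.
At y = 0.53 m: A R^(2/3) = 0.2395 — too small.
At y = 0.645 m: A R^(2/3) = 0.4043 — close enough.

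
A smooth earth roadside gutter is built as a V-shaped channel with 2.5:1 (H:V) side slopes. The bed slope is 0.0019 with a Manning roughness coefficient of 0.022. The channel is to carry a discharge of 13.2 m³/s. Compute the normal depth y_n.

y_n = 1.75 m

Manning's equation rearranged: A R^(2/3) = nQ / (1·√S) = 0.022 × 13.2 / (√0.0019) = 6.662.
Try y = 1.51 m: A R^(2/3) = 4.498 — low.
Try y = 1.99 m: A R^(2/3) = 9.391 — high.
Try y = 1.75 m: A R^(2/3) = 6.666 — close enough.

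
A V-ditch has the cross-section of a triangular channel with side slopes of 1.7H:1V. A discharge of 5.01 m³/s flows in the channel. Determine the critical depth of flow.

At critical depth, Q² T / (g A³) = 1, i.e. A³/T = Q²/g = 5.01²/9.81 = 2.559.
Try y = 0.865 m: A³/T = 0.6998 — low.
Try y = 1.35 m: A³/T = 6.479 — high.
Try y = 1.12 m: A³/T = 2.547 — matches.

y_c = 1.12 m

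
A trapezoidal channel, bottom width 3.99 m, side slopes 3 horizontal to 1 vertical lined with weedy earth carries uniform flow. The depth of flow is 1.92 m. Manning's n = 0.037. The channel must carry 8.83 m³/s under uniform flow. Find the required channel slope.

With bottom width b = 3.99 m and side slope z = 3: A = (b + zy)y = (3.99 + 3×1.92)×1.92 = 18.72 m²; P = b + 2y√(1+z²) = 3.99 + 2×1.92×3.162 = 16.13 m.
Hydraulic radius R = A/P = 18.72/16.13 = 1.16 m.
From Manning's equation, S = [nQ / (1 A R^(2/3))]² = [0.037 × 8.83 / (1 × 18.72 × 1.16^(2/3))]² = 0.00025.

S = 0.00025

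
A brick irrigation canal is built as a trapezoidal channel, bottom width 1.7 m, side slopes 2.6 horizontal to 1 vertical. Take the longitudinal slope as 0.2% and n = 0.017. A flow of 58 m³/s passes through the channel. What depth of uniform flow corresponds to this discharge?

y_n = 2.39 m

Manning's equation rearranged: A R^(2/3) = nQ / (1·√S) = 0.017 × 58 / (√0.002) = 22.05.
At y = 2.86 m: A R^(2/3) = 33.96 — high.
At y = 2.39 m: A R^(2/3) = 22.06 — matches.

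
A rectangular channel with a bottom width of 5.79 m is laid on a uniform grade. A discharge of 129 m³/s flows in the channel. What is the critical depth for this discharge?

For a rectangular channel, critical depth y_c = (q²/g)^(1/3) where q = Q/b = 129/5.79 = 22.28 m²/s.
So y_c = (22.28²/9.81)^(1/3) = 3.7 m.

y_c = 3.7 m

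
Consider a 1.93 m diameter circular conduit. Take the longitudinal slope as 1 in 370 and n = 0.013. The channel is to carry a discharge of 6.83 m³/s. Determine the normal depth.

y_n = 1.5 m

Manning's equation rearranged: A R^(2/3) = nQ / (1·√S) = 0.013 × 6.83 / (√0.002703) = 1.708.
Try y = 1.14 m: A R^(2/3) = 1.18 — too small.
Try y = 1.79 m: A R^(2/3) = 1.934 — too large.
Try y = 1.5 m: A R^(2/3) = 1.708 — ≈ 1.708.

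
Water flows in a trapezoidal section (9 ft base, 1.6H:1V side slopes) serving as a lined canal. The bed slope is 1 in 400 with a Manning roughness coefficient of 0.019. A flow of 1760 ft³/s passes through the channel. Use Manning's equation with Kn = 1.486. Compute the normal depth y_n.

Manning's equation rearranged: A R^(2/3) = nQ / (1.486·√S) = 0.019 × 1760 / (1.486 × √0.0025) = 450.1.
Trying y = 6.81 ft: A R^(2/3) = 336 — too small.
Trying y = 9.64 ft: A R^(2/3) = 705.7 — too large.
Trying y = 7.82 ft: A R^(2/3) = 449.5 — matches.

y_n = 7.82 ft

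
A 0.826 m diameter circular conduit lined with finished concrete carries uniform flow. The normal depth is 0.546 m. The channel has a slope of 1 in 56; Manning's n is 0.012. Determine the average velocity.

V = 4.3 m/s

For a circular section of diameter D = 0.826 m at depth y = 0.546 m, the central angle is θ = 2 arccos(1 − 2y/D) = 3.797 rad. Then A = (D²/8)(θ − sin θ) = 0.3759 m² and P = Dθ/2 = 1.568 m.
Hydraulic radius R = A/P = 0.3759/1.568 = 0.2397 m.
From Manning's equation, V = (1/n) R^(2/3) S^(1/2) = (1/0.012) × 0.2397^(2/3) × 0.01786^(1/2) = 4.3 m/s.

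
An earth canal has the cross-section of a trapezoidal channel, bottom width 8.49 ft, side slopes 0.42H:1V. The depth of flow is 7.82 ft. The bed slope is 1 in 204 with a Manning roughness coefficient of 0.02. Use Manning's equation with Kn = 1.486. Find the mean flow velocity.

With bottom width b = 8.49 ft and side slope z = 0.42: A = (b + zy)y = (8.49 + 0.42×7.82)×7.82 = 92.08 ft²; P = b + 2y√(1+z²) = 8.49 + 2×7.82×1.085 = 25.45 ft.
Hydraulic radius R = A/P = 92.08/25.45 = 3.617 ft.
From Manning's equation, V = (1.486/n) R^(2/3) S^(1/2) = (1.486/0.02) × 3.617^(2/3) × 0.004902^(1/2) = 12.3 ft/s.

V = 12.3 ft/s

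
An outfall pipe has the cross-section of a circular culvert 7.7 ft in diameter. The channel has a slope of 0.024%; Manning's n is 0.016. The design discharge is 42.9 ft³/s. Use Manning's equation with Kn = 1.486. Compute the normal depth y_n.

Manning's equation rearranged: A R^(2/3) = nQ / (1.486·√S) = 0.016 × 42.9 / (1.486 × √0.00024) = 29.82.
At y = 3.88 ft: A R^(2/3) = 36.51 — over.
At y = 3.08 ft: A R^(2/3) = 24.28 — short.
At y = 3.45 ft: A R^(2/3) = 29.79 — ≈ 29.82.

y_n = 3.45 ft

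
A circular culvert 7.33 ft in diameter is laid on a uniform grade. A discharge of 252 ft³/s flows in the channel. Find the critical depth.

y_c = 4.1 ft

At critical depth, Q² T / (g A³) = 1, i.e. A³/T = Q²/g = 252²/32.2 = 1972.
At y = 3.37 ft: A³/T = 929.8 — short.
At y = 4.74 ft: A³/T = 3432 — over.
At y = 4.1 ft: A³/T = 1967 — ≈ 1972.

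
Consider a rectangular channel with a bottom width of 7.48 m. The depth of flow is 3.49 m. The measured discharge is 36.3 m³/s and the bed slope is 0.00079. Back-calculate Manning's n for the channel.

n = 0.03

Flow area A = b·y = 7.48 × 3.49 = 26.11 m². Wetted perimeter P = b + 2y = 7.48 + 2×3.49 = 14.46 m.
Hydraulic radius R = A/P = 26.11/14.46 = 1.805 m.
Rearranging Manning's equation: n = (1/Q) A R^(2/3) S^(1/2) = (1/36.3) × 26.11 × 1.805^(2/3) × √0.00079 = 0.03.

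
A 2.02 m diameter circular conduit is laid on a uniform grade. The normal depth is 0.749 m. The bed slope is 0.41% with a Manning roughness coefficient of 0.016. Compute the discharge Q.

For a circular section of diameter D = 2.02 m at depth y = 0.749 m, the central angle is θ = 2 arccos(1 − 2y/D) = 2.619 rad. Then A = (D²/8)(θ − sin θ) = 1.081 m² and P = Dθ/2 = 2.645 m.
Hydraulic radius R = A/P = 1.081/2.645 = 0.4087 m.
Manning's equation: Q = (1/n) A R^(2/3) S^(1/2) = (1/0.016) × 1.081 × 0.4087^(2/3) × 0.0041^(1/2) = 2.38 m³/s.

Q = 2.38 m³/s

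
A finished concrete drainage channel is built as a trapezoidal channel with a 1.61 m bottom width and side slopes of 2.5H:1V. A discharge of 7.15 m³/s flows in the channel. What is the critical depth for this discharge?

At critical depth, Q² T / (g A³) = 1, i.e. A³/T = Q²/g = 7.15²/9.81 = 5.211.
At y = 0.6 m: A³/T = 1.409 — too small.
At y = 0.909 m: A³/T = 7.142 — too large.
At y = 0.84 m: A³/T = 5.209 — close enough.

y_c = 0.84 m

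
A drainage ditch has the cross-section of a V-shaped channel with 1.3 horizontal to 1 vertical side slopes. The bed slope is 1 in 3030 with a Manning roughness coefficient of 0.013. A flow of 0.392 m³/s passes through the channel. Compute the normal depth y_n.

y_n = 0.709 m

Manning's equation rearranged: A R^(2/3) = nQ / (1·√S) = 0.013 × 0.392 / (√0.00033) = 0.2805.
Trying y = 0.512 m: A R^(2/3) = 0.1177 — low.
Trying y = 0.888 m: A R^(2/3) = 0.511 — high.
Trying y = 0.709 m: A R^(2/3) = 0.2803 — ≈ 0.2805.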